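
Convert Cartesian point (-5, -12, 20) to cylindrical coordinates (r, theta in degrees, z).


r = sqrt((-5)^2 + (-12)^2) = 13
theta = atan2(-12, -5) = 247.3801 deg
z = 20

r = 13, theta = 247.3801 deg, z = 20


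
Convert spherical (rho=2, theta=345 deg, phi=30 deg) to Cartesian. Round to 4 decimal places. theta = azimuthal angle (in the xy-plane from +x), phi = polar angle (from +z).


x = 2 * sin(30) * cos(345) = 0.9659
y = 2 * sin(30) * sin(345) = -0.2588
z = 2 * cos(30) = 1.7321

(0.9659, -0.2588, 1.7321)


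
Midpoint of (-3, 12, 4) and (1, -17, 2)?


Midpoint = ((-3+1)/2, (12+-17)/2, (4+2)/2) = (-1, -2.5, 3)

(-1, -2.5, 3)


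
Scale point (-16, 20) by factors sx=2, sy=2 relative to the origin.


Scaling: (x*sx, y*sy) = (-16*2, 20*2) = (-32, 40)

(-32, 40)


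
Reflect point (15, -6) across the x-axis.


Reflection across x-axis: (x, y) -> (x, -y)
(15, -6) -> (15, 6)

(15, 6)


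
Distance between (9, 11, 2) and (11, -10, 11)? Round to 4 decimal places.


d = sqrt((11-9)^2 + (-10-11)^2 + (11-2)^2) = 22.9347

22.9347


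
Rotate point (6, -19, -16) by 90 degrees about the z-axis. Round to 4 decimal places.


x' = 6*cos(90) - -19*sin(90) = 19
y' = 6*sin(90) + -19*cos(90) = 6
z' = -16

(19, 6, -16)


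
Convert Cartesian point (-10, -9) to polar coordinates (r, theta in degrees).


r = sqrt((-10)^2 + (-9)^2) = 13.4536
theta = atan2(-9, -10) = 221.9872 degrees

r = 13.4536, theta = 221.9872 degrees


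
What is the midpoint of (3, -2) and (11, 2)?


Midpoint = ((3+11)/2, (-2+2)/2) = (7, 0)

(7, 0)


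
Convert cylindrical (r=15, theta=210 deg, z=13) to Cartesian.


x = 15 * cos(210) = -12.9904
y = 15 * sin(210) = -7.5
z = 13

(-12.9904, -7.5, 13)


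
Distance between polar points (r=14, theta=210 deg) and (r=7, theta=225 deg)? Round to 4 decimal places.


d = sqrt(r1^2 + r2^2 - 2*r1*r2*cos(t2-t1))
d = sqrt(14^2 + 7^2 - 2*14*7*cos(225-210)) = 7.4618

7.4618


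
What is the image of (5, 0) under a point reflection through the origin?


Reflection through origin: (x, y) -> (-x, -y)
(5, 0) -> (-5, 0)

(-5, 0)


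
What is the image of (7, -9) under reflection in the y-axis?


Reflection across y-axis: (x, y) -> (-x, y)
(7, -9) -> (-7, -9)

(-7, -9)


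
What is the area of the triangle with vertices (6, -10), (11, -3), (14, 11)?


Area = |x1(y2-y3) + x2(y3-y1) + x3(y1-y2)| / 2
= |6*(-3-11) + 11*(11--10) + 14*(-10--3)| / 2
= 24.5

24.5


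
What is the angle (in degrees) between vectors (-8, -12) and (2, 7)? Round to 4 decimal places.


dot = -8*2 + -12*7 = -100
|u| = 14.4222, |v| = 7.2801
cos(angle) = -0.9524
angle = 162.2553 degrees

162.2553 degrees


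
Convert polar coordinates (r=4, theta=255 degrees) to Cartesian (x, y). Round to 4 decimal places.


x = 4 * cos(255) = -1.0353
y = 4 * sin(255) = -3.8637

(-1.0353, -3.8637)


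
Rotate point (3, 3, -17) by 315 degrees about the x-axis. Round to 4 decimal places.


x' = 3
y' = 3*cos(315) - -17*sin(315) = -9.8995
z' = 3*sin(315) + -17*cos(315) = -14.1421

(3, -9.8995, -14.1421)


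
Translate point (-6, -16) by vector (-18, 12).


Translation: (x+dx, y+dy) = (-6+-18, -16+12) = (-24, -4)

(-24, -4)


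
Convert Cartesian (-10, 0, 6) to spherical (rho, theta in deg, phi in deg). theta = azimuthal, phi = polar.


rho = sqrt((-10)^2 + 0^2 + 6^2) = 11.6619
theta = atan2(0, -10) = 180 deg
phi = acos(6/11.6619) = 59.0362 deg

rho = 11.6619, theta = 180 deg, phi = 59.0362 deg


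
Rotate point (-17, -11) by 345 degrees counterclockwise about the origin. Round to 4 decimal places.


x' = -17*cos(345) - -11*sin(345) = -19.2677
y' = -17*sin(345) + -11*cos(345) = -6.2253

(-19.2677, -6.2253)


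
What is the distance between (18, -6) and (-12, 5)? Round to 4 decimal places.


d = sqrt((-12-18)^2 + (5--6)^2) = 31.9531

31.9531


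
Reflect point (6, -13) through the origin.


Reflection through origin: (x, y) -> (-x, -y)
(6, -13) -> (-6, 13)

(-6, 13)


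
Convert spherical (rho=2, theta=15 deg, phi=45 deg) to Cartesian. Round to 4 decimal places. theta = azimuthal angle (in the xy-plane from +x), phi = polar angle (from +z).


x = 2 * sin(45) * cos(15) = 1.366
y = 2 * sin(45) * sin(15) = 0.366
z = 2 * cos(45) = 1.4142

(1.366, 0.366, 1.4142)


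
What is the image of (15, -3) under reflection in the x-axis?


Reflection across x-axis: (x, y) -> (x, -y)
(15, -3) -> (15, 3)

(15, 3)


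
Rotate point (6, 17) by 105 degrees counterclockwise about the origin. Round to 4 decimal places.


x' = 6*cos(105) - 17*sin(105) = -17.9737
y' = 6*sin(105) + 17*cos(105) = 1.3956

(-17.9737, 1.3956)


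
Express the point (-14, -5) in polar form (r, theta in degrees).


r = sqrt((-14)^2 + (-5)^2) = 14.8661
theta = atan2(-5, -14) = 199.6538 degrees

r = 14.8661, theta = 199.6538 degrees


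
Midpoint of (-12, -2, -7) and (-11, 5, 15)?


Midpoint = ((-12+-11)/2, (-2+5)/2, (-7+15)/2) = (-11.5, 1.5, 4)

(-11.5, 1.5, 4)


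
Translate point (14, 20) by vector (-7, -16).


Translation: (x+dx, y+dy) = (14+-7, 20+-16) = (7, 4)

(7, 4)


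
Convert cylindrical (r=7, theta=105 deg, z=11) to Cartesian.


x = 7 * cos(105) = -1.8117
y = 7 * sin(105) = 6.7615
z = 11

(-1.8117, 6.7615, 11)


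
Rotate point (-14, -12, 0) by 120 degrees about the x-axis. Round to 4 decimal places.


x' = -14
y' = -12*cos(120) - 0*sin(120) = 6
z' = -12*sin(120) + 0*cos(120) = -10.3923

(-14, 6, -10.3923)


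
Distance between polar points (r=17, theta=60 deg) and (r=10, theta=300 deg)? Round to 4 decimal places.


d = sqrt(r1^2 + r2^2 - 2*r1*r2*cos(t2-t1))
d = sqrt(17^2 + 10^2 - 2*17*10*cos(300-60)) = 23.6432

23.6432


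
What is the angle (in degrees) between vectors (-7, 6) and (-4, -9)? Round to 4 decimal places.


dot = -7*-4 + 6*-9 = -26
|u| = 9.2195, |v| = 9.8489
cos(angle) = -0.2863
angle = 106.6388 degrees

106.6388 degrees


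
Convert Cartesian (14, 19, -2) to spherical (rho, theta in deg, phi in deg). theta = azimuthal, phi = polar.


rho = sqrt(14^2 + 19^2 + (-2)^2) = 23.6854
theta = atan2(19, 14) = 53.6156 deg
phi = acos(-2/23.6854) = 94.8438 deg

rho = 23.6854, theta = 53.6156 deg, phi = 94.8438 deg


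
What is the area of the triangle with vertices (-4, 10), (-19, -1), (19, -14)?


Area = |x1(y2-y3) + x2(y3-y1) + x3(y1-y2)| / 2
= |-4*(-1--14) + -19*(-14-10) + 19*(10--1)| / 2
= 306.5

306.5


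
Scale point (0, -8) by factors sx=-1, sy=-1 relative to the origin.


Scaling: (x*sx, y*sy) = (0*-1, -8*-1) = (0, 8)

(0, 8)


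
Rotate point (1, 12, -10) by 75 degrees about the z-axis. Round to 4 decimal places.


x' = 1*cos(75) - 12*sin(75) = -11.3323
y' = 1*sin(75) + 12*cos(75) = 4.0718
z' = -10

(-11.3323, 4.0718, -10)


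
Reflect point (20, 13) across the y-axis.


Reflection across y-axis: (x, y) -> (-x, y)
(20, 13) -> (-20, 13)

(-20, 13)


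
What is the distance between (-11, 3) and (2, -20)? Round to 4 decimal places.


d = sqrt((2--11)^2 + (-20-3)^2) = 26.4197

26.4197


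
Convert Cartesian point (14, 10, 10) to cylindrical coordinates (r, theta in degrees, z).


r = sqrt(14^2 + 10^2) = 17.2047
theta = atan2(10, 14) = 35.5377 deg
z = 10

r = 17.2047, theta = 35.5377 deg, z = 10


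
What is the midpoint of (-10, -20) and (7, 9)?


Midpoint = ((-10+7)/2, (-20+9)/2) = (-1.5, -5.5)

(-1.5, -5.5)


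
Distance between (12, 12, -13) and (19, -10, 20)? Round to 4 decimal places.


d = sqrt((19-12)^2 + (-10-12)^2 + (20--13)^2) = 40.2741

40.2741


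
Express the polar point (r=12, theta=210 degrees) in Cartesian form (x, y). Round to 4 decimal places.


x = 12 * cos(210) = -10.3923
y = 12 * sin(210) = -6

(-10.3923, -6)


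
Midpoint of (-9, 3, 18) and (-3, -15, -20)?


Midpoint = ((-9+-3)/2, (3+-15)/2, (18+-20)/2) = (-6, -6, -1)

(-6, -6, -1)


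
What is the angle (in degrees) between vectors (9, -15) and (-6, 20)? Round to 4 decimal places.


dot = 9*-6 + -15*20 = -354
|u| = 17.4929, |v| = 20.8806
cos(angle) = -0.9692
angle = 165.7355 degrees

165.7355 degrees


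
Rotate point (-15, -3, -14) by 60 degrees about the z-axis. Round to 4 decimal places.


x' = -15*cos(60) - -3*sin(60) = -4.9019
y' = -15*sin(60) + -3*cos(60) = -14.4904
z' = -14

(-4.9019, -14.4904, -14)


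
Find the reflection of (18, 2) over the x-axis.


Reflection across x-axis: (x, y) -> (x, -y)
(18, 2) -> (18, -2)

(18, -2)


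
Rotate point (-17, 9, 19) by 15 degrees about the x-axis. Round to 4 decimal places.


x' = -17
y' = 9*cos(15) - 19*sin(15) = 3.7758
z' = 9*sin(15) + 19*cos(15) = 20.682

(-17, 3.7758, 20.682)


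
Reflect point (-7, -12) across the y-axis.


Reflection across y-axis: (x, y) -> (-x, y)
(-7, -12) -> (7, -12)

(7, -12)


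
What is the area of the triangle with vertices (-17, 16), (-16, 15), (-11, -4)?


Area = |x1(y2-y3) + x2(y3-y1) + x3(y1-y2)| / 2
= |-17*(15--4) + -16*(-4-16) + -11*(16-15)| / 2
= 7

7


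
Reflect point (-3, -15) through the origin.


Reflection through origin: (x, y) -> (-x, -y)
(-3, -15) -> (3, 15)

(3, 15)


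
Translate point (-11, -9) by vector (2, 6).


Translation: (x+dx, y+dy) = (-11+2, -9+6) = (-9, -3)

(-9, -3)


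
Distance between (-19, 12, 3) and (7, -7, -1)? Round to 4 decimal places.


d = sqrt((7--19)^2 + (-7-12)^2 + (-1-3)^2) = 32.45

32.45


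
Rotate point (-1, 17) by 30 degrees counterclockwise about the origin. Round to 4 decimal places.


x' = -1*cos(30) - 17*sin(30) = -9.366
y' = -1*sin(30) + 17*cos(30) = 14.2224

(-9.366, 14.2224)


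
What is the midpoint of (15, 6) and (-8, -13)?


Midpoint = ((15+-8)/2, (6+-13)/2) = (3.5, -3.5)

(3.5, -3.5)


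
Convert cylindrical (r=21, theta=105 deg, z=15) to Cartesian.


x = 21 * cos(105) = -5.4352
y = 21 * sin(105) = 20.2844
z = 15

(-5.4352, 20.2844, 15)


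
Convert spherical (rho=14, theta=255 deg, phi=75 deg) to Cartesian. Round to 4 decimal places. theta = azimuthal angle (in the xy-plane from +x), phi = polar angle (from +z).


x = 14 * sin(75) * cos(255) = -3.5
y = 14 * sin(75) * sin(255) = -13.0622
z = 14 * cos(75) = 3.6235

(-3.5, -13.0622, 3.6235)


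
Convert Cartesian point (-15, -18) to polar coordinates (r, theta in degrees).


r = sqrt((-15)^2 + (-18)^2) = 23.4307
theta = atan2(-18, -15) = 230.1944 degrees

r = 23.4307, theta = 230.1944 degrees


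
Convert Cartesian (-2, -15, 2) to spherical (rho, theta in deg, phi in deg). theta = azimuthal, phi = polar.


rho = sqrt((-2)^2 + (-15)^2 + 2^2) = 15.2643
theta = atan2(-15, -2) = 262.4054 deg
phi = acos(2/15.2643) = 82.4712 deg

rho = 15.2643, theta = 262.4054 deg, phi = 82.4712 deg


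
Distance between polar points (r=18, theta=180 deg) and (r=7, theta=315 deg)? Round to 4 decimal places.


d = sqrt(r1^2 + r2^2 - 2*r1*r2*cos(t2-t1))
d = sqrt(18^2 + 7^2 - 2*18*7*cos(315-180)) = 23.4775

23.4775


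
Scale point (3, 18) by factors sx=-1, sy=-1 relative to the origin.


Scaling: (x*sx, y*sy) = (3*-1, 18*-1) = (-3, -18)

(-3, -18)


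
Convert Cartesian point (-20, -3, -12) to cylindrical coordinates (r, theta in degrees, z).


r = sqrt((-20)^2 + (-3)^2) = 20.2237
theta = atan2(-3, -20) = 188.5308 deg
z = -12

r = 20.2237, theta = 188.5308 deg, z = -12


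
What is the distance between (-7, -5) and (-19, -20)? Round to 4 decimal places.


d = sqrt((-19--7)^2 + (-20--5)^2) = 19.2094

19.2094


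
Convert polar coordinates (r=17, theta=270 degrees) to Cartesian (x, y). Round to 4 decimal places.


x = 17 * cos(270) = 0
y = 17 * sin(270) = -17

(0, -17)


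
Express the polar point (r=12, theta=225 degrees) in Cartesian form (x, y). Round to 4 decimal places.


x = 12 * cos(225) = -8.4853
y = 12 * sin(225) = -8.4853

(-8.4853, -8.4853)


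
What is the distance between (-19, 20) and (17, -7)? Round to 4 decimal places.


d = sqrt((17--19)^2 + (-7-20)^2) = 45

45


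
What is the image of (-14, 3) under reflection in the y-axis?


Reflection across y-axis: (x, y) -> (-x, y)
(-14, 3) -> (14, 3)

(14, 3)


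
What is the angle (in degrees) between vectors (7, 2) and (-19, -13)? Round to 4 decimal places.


dot = 7*-19 + 2*-13 = -159
|u| = 7.2801, |v| = 23.0217
cos(angle) = -0.9487
angle = 161.5651 degrees

161.5651 degrees


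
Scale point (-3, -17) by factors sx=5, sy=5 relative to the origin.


Scaling: (x*sx, y*sy) = (-3*5, -17*5) = (-15, -85)

(-15, -85)


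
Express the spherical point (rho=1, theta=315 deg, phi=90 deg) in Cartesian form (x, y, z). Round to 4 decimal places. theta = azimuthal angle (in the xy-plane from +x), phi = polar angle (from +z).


x = 1 * sin(90) * cos(315) = 0.7071
y = 1 * sin(90) * sin(315) = -0.7071
z = 1 * cos(90) = 0

(0.7071, -0.7071, 0)


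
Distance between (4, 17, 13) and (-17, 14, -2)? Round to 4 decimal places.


d = sqrt((-17-4)^2 + (14-17)^2 + (-2-13)^2) = 25.9808

25.9808


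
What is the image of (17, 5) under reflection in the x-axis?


Reflection across x-axis: (x, y) -> (x, -y)
(17, 5) -> (17, -5)

(17, -5)


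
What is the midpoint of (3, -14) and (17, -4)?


Midpoint = ((3+17)/2, (-14+-4)/2) = (10, -9)

(10, -9)


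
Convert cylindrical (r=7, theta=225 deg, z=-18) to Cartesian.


x = 7 * cos(225) = -4.9497
y = 7 * sin(225) = -4.9497
z = -18

(-4.9497, -4.9497, -18)


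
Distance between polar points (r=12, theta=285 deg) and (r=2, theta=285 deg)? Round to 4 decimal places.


d = sqrt(r1^2 + r2^2 - 2*r1*r2*cos(t2-t1))
d = sqrt(12^2 + 2^2 - 2*12*2*cos(285-285)) = 10

10


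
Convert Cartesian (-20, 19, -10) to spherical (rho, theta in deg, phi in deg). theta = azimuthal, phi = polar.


rho = sqrt((-20)^2 + 19^2 + (-10)^2) = 29.3428
theta = atan2(19, -20) = 136.4688 deg
phi = acos(-10/29.3428) = 109.9256 deg

rho = 29.3428, theta = 136.4688 deg, phi = 109.9256 deg


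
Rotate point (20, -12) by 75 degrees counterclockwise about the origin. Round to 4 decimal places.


x' = 20*cos(75) - -12*sin(75) = 16.7675
y' = 20*sin(75) + -12*cos(75) = 16.2127

(16.7675, 16.2127)


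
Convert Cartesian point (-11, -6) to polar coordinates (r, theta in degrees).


r = sqrt((-11)^2 + (-6)^2) = 12.53
theta = atan2(-6, -11) = 208.6105 degrees

r = 12.53, theta = 208.6105 degrees


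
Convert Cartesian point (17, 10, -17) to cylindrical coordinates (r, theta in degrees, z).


r = sqrt(17^2 + 10^2) = 19.7231
theta = atan2(10, 17) = 30.4655 deg
z = -17

r = 19.7231, theta = 30.4655 deg, z = -17


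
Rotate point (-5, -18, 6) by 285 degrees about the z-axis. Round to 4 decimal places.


x' = -5*cos(285) - -18*sin(285) = -18.6808
y' = -5*sin(285) + -18*cos(285) = 0.1709
z' = 6

(-18.6808, 0.1709, 6)


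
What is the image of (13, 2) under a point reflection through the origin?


Reflection through origin: (x, y) -> (-x, -y)
(13, 2) -> (-13, -2)

(-13, -2)


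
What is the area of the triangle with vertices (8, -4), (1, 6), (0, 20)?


Area = |x1(y2-y3) + x2(y3-y1) + x3(y1-y2)| / 2
= |8*(6-20) + 1*(20--4) + 0*(-4-6)| / 2
= 44

44


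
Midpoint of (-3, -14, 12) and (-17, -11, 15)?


Midpoint = ((-3+-17)/2, (-14+-11)/2, (12+15)/2) = (-10, -12.5, 13.5)

(-10, -12.5, 13.5)


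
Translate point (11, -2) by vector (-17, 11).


Translation: (x+dx, y+dy) = (11+-17, -2+11) = (-6, 9)

(-6, 9)


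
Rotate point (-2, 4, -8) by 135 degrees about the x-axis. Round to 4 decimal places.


x' = -2
y' = 4*cos(135) - -8*sin(135) = 2.8284
z' = 4*sin(135) + -8*cos(135) = 8.4853

(-2, 2.8284, 8.4853)


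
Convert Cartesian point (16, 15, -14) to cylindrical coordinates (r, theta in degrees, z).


r = sqrt(16^2 + 15^2) = 21.9317
theta = atan2(15, 16) = 43.1524 deg
z = -14

r = 21.9317, theta = 43.1524 deg, z = -14


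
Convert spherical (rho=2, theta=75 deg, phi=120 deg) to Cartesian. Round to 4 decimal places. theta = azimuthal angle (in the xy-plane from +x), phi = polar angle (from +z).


x = 2 * sin(120) * cos(75) = 0.4483
y = 2 * sin(120) * sin(75) = 1.673
z = 2 * cos(120) = -1

(0.4483, 1.673, -1)


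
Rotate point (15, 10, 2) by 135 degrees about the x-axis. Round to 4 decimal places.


x' = 15
y' = 10*cos(135) - 2*sin(135) = -8.4853
z' = 10*sin(135) + 2*cos(135) = 5.6569

(15, -8.4853, 5.6569)


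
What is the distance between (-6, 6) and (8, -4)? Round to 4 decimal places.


d = sqrt((8--6)^2 + (-4-6)^2) = 17.2047

17.2047


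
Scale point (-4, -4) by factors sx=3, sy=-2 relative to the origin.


Scaling: (x*sx, y*sy) = (-4*3, -4*-2) = (-12, 8)

(-12, 8)


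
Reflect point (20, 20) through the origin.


Reflection through origin: (x, y) -> (-x, -y)
(20, 20) -> (-20, -20)

(-20, -20)


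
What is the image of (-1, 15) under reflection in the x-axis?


Reflection across x-axis: (x, y) -> (x, -y)
(-1, 15) -> (-1, -15)

(-1, -15)


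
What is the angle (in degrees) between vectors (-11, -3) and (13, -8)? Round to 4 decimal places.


dot = -11*13 + -3*-8 = -119
|u| = 11.4018, |v| = 15.2643
cos(angle) = -0.6837
angle = 133.1374 degrees

133.1374 degrees


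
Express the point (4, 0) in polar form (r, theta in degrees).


r = sqrt(4^2 + 0^2) = 4
theta = atan2(0, 4) = 0 degrees

r = 4, theta = 0 degrees


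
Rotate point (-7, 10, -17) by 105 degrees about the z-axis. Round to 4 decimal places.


x' = -7*cos(105) - 10*sin(105) = -7.8475
y' = -7*sin(105) + 10*cos(105) = -9.3497
z' = -17

(-7.8475, -9.3497, -17)


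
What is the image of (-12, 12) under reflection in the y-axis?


Reflection across y-axis: (x, y) -> (-x, y)
(-12, 12) -> (12, 12)

(12, 12)


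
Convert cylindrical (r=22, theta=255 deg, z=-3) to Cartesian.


x = 22 * cos(255) = -5.694
y = 22 * sin(255) = -21.2504
z = -3

(-5.694, -21.2504, -3)


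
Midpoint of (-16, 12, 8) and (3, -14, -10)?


Midpoint = ((-16+3)/2, (12+-14)/2, (8+-10)/2) = (-6.5, -1, -1)

(-6.5, -1, -1)


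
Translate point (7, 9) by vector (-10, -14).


Translation: (x+dx, y+dy) = (7+-10, 9+-14) = (-3, -5)

(-3, -5)


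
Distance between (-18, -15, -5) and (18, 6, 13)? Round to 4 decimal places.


d = sqrt((18--18)^2 + (6--15)^2 + (13--5)^2) = 45.3982

45.3982


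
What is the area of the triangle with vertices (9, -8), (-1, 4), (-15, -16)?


Area = |x1(y2-y3) + x2(y3-y1) + x3(y1-y2)| / 2
= |9*(4--16) + -1*(-16--8) + -15*(-8-4)| / 2
= 184

184


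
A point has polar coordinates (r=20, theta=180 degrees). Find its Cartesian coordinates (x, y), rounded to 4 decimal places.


x = 20 * cos(180) = -20
y = 20 * sin(180) = 0

(-20, 0)


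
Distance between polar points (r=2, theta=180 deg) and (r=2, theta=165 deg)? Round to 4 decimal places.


d = sqrt(r1^2 + r2^2 - 2*r1*r2*cos(t2-t1))
d = sqrt(2^2 + 2^2 - 2*2*2*cos(165-180)) = 0.5221

0.5221


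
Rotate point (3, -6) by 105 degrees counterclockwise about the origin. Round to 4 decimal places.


x' = 3*cos(105) - -6*sin(105) = 5.0191
y' = 3*sin(105) + -6*cos(105) = 4.4507

(5.0191, 4.4507)


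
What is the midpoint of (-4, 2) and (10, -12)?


Midpoint = ((-4+10)/2, (2+-12)/2) = (3, -5)

(3, -5)


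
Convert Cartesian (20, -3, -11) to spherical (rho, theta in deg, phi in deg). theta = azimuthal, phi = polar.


rho = sqrt(20^2 + (-3)^2 + (-11)^2) = 23.0217
theta = atan2(-3, 20) = 351.4692 deg
phi = acos(-11/23.0217) = 118.5424 deg

rho = 23.0217, theta = 351.4692 deg, phi = 118.5424 deg


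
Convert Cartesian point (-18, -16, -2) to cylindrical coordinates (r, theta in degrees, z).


r = sqrt((-18)^2 + (-16)^2) = 24.0832
theta = atan2(-16, -18) = 221.6335 deg
z = -2

r = 24.0832, theta = 221.6335 deg, z = -2


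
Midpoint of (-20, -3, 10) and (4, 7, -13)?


Midpoint = ((-20+4)/2, (-3+7)/2, (10+-13)/2) = (-8, 2, -1.5)

(-8, 2, -1.5)


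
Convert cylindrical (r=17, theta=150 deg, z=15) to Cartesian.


x = 17 * cos(150) = -14.7224
y = 17 * sin(150) = 8.5
z = 15

(-14.7224, 8.5, 15)


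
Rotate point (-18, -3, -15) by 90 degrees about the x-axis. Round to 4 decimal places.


x' = -18
y' = -3*cos(90) - -15*sin(90) = 15
z' = -3*sin(90) + -15*cos(90) = -3

(-18, 15, -3)


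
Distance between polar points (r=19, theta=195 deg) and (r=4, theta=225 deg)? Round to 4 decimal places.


d = sqrt(r1^2 + r2^2 - 2*r1*r2*cos(t2-t1))
d = sqrt(19^2 + 4^2 - 2*19*4*cos(225-195)) = 15.6641

15.6641


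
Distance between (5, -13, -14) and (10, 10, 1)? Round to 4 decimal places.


d = sqrt((10-5)^2 + (10--13)^2 + (1--14)^2) = 27.9106

27.9106


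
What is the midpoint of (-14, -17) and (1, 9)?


Midpoint = ((-14+1)/2, (-17+9)/2) = (-6.5, -4)

(-6.5, -4)


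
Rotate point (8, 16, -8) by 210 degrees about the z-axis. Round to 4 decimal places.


x' = 8*cos(210) - 16*sin(210) = 1.0718
y' = 8*sin(210) + 16*cos(210) = -17.8564
z' = -8

(1.0718, -17.8564, -8)


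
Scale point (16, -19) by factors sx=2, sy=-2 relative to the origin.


Scaling: (x*sx, y*sy) = (16*2, -19*-2) = (32, 38)

(32, 38)


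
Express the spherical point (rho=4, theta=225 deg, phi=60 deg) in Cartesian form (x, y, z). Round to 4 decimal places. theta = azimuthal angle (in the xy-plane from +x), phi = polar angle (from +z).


x = 4 * sin(60) * cos(225) = -2.4495
y = 4 * sin(60) * sin(225) = -2.4495
z = 4 * cos(60) = 2

(-2.4495, -2.4495, 2)


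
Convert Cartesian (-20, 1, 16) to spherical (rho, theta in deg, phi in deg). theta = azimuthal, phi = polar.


rho = sqrt((-20)^2 + 1^2 + 16^2) = 25.632
theta = atan2(1, -20) = 177.1376 deg
phi = acos(16/25.632) = 51.3751 deg

rho = 25.632, theta = 177.1376 deg, phi = 51.3751 deg


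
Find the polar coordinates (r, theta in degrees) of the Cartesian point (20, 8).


r = sqrt(20^2 + 8^2) = 21.5407
theta = atan2(8, 20) = 21.8014 degrees

r = 21.5407, theta = 21.8014 degrees


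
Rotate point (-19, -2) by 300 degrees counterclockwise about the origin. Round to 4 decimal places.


x' = -19*cos(300) - -2*sin(300) = -11.2321
y' = -19*sin(300) + -2*cos(300) = 15.4545

(-11.2321, 15.4545)


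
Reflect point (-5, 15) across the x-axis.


Reflection across x-axis: (x, y) -> (x, -y)
(-5, 15) -> (-5, -15)

(-5, -15)


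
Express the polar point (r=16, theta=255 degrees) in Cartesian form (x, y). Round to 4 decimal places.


x = 16 * cos(255) = -4.1411
y = 16 * sin(255) = -15.4548

(-4.1411, -15.4548)


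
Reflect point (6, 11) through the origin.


Reflection through origin: (x, y) -> (-x, -y)
(6, 11) -> (-6, -11)

(-6, -11)


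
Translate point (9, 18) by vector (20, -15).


Translation: (x+dx, y+dy) = (9+20, 18+-15) = (29, 3)

(29, 3)


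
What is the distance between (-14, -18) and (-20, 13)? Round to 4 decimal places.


d = sqrt((-20--14)^2 + (13--18)^2) = 31.5753

31.5753


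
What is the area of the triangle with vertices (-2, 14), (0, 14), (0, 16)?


Area = |x1(y2-y3) + x2(y3-y1) + x3(y1-y2)| / 2
= |-2*(14-16) + 0*(16-14) + 0*(14-14)| / 2
= 2

2


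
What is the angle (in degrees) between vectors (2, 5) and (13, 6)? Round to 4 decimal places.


dot = 2*13 + 5*6 = 56
|u| = 5.3852, |v| = 14.3178
cos(angle) = 0.7263
angle = 43.4234 degrees

43.4234 degrees


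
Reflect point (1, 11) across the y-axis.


Reflection across y-axis: (x, y) -> (-x, y)
(1, 11) -> (-1, 11)

(-1, 11)


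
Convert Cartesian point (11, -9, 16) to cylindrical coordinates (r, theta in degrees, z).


r = sqrt(11^2 + (-9)^2) = 14.2127
theta = atan2(-9, 11) = 320.7106 deg
z = 16

r = 14.2127, theta = 320.7106 deg, z = 16


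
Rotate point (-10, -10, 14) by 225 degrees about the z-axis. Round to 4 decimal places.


x' = -10*cos(225) - -10*sin(225) = 0
y' = -10*sin(225) + -10*cos(225) = 14.1421
z' = 14

(0, 14.1421, 14)


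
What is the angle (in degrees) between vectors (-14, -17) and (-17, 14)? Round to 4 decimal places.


dot = -14*-17 + -17*14 = 0
|u| = 22.0227, |v| = 22.0227
cos(angle) = 0
angle = 90 degrees

90 degrees


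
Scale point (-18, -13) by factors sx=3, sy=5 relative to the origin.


Scaling: (x*sx, y*sy) = (-18*3, -13*5) = (-54, -65)

(-54, -65)


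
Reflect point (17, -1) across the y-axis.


Reflection across y-axis: (x, y) -> (-x, y)
(17, -1) -> (-17, -1)

(-17, -1)


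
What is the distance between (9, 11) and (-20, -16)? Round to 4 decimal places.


d = sqrt((-20-9)^2 + (-16-11)^2) = 39.6232

39.6232


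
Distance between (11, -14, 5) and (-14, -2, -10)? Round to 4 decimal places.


d = sqrt((-14-11)^2 + (-2--14)^2 + (-10-5)^2) = 31.5278

31.5278


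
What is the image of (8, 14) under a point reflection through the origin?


Reflection through origin: (x, y) -> (-x, -y)
(8, 14) -> (-8, -14)

(-8, -14)


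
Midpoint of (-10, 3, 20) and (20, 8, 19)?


Midpoint = ((-10+20)/2, (3+8)/2, (20+19)/2) = (5, 5.5, 19.5)

(5, 5.5, 19.5)


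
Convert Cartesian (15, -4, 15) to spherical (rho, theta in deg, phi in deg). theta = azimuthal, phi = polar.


rho = sqrt(15^2 + (-4)^2 + 15^2) = 21.587
theta = atan2(-4, 15) = 345.0686 deg
phi = acos(15/21.587) = 45.9838 deg

rho = 21.587, theta = 345.0686 deg, phi = 45.9838 deg


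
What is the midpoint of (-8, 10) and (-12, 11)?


Midpoint = ((-8+-12)/2, (10+11)/2) = (-10, 10.5)

(-10, 10.5)


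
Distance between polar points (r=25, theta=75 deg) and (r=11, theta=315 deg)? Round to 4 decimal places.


d = sqrt(r1^2 + r2^2 - 2*r1*r2*cos(t2-t1))
d = sqrt(25^2 + 11^2 - 2*25*11*cos(315-75)) = 31.9531

31.9531


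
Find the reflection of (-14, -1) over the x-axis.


Reflection across x-axis: (x, y) -> (x, -y)
(-14, -1) -> (-14, 1)

(-14, 1)


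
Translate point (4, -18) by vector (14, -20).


Translation: (x+dx, y+dy) = (4+14, -18+-20) = (18, -38)

(18, -38)


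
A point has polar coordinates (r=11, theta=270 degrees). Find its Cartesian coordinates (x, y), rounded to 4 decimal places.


x = 11 * cos(270) = 0
y = 11 * sin(270) = -11

(0, -11)


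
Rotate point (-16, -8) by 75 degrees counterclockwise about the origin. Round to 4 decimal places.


x' = -16*cos(75) - -8*sin(75) = 3.5863
y' = -16*sin(75) + -8*cos(75) = -17.5254

(3.5863, -17.5254)


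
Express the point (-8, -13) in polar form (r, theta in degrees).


r = sqrt((-8)^2 + (-13)^2) = 15.2643
theta = atan2(-13, -8) = 238.3925 degrees

r = 15.2643, theta = 238.3925 degrees


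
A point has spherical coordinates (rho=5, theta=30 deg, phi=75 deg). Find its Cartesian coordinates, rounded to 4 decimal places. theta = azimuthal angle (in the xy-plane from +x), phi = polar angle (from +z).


x = 5 * sin(75) * cos(30) = 4.1826
y = 5 * sin(75) * sin(30) = 2.4148
z = 5 * cos(75) = 1.2941

(4.1826, 2.4148, 1.2941)


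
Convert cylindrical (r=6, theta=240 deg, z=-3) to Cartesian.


x = 6 * cos(240) = -3
y = 6 * sin(240) = -5.1962
z = -3

(-3, -5.1962, -3)


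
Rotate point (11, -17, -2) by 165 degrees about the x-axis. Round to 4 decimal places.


x' = 11
y' = -17*cos(165) - -2*sin(165) = 16.9384
z' = -17*sin(165) + -2*cos(165) = -2.4681

(11, 16.9384, -2.4681)


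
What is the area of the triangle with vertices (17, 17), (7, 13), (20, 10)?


Area = |x1(y2-y3) + x2(y3-y1) + x3(y1-y2)| / 2
= |17*(13-10) + 7*(10-17) + 20*(17-13)| / 2
= 41

41


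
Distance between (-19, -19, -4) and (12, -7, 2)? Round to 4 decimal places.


d = sqrt((12--19)^2 + (-7--19)^2 + (2--4)^2) = 33.7787

33.7787


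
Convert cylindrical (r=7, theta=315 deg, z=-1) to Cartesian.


x = 7 * cos(315) = 4.9497
y = 7 * sin(315) = -4.9497
z = -1

(4.9497, -4.9497, -1)


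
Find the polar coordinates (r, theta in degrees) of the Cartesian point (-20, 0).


r = sqrt((-20)^2 + 0^2) = 20
theta = atan2(0, -20) = 180 degrees

r = 20, theta = 180 degrees


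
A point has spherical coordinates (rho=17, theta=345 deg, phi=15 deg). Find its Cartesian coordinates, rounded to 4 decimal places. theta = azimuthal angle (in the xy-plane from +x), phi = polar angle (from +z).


x = 17 * sin(15) * cos(345) = 4.25
y = 17 * sin(15) * sin(345) = -1.1388
z = 17 * cos(15) = 16.4207

(4.25, -1.1388, 16.4207)


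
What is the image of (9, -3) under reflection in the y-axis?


Reflection across y-axis: (x, y) -> (-x, y)
(9, -3) -> (-9, -3)

(-9, -3)


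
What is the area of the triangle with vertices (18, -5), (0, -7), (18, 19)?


Area = |x1(y2-y3) + x2(y3-y1) + x3(y1-y2)| / 2
= |18*(-7-19) + 0*(19--5) + 18*(-5--7)| / 2
= 216

216


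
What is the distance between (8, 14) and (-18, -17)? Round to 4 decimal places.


d = sqrt((-18-8)^2 + (-17-14)^2) = 40.4599

40.4599


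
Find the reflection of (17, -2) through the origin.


Reflection through origin: (x, y) -> (-x, -y)
(17, -2) -> (-17, 2)

(-17, 2)


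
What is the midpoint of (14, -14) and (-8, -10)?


Midpoint = ((14+-8)/2, (-14+-10)/2) = (3, -12)

(3, -12)


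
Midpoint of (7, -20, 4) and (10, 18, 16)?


Midpoint = ((7+10)/2, (-20+18)/2, (4+16)/2) = (8.5, -1, 10)

(8.5, -1, 10)


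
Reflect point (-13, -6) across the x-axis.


Reflection across x-axis: (x, y) -> (x, -y)
(-13, -6) -> (-13, 6)

(-13, 6)


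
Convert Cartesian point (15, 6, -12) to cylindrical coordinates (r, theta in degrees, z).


r = sqrt(15^2 + 6^2) = 16.1555
theta = atan2(6, 15) = 21.8014 deg
z = -12

r = 16.1555, theta = 21.8014 deg, z = -12


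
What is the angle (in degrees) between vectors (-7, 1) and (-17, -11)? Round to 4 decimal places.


dot = -7*-17 + 1*-11 = 108
|u| = 7.0711, |v| = 20.2485
cos(angle) = 0.7543
angle = 41.0353 degrees

41.0353 degrees


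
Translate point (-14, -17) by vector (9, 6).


Translation: (x+dx, y+dy) = (-14+9, -17+6) = (-5, -11)

(-5, -11)


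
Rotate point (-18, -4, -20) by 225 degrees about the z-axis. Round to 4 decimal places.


x' = -18*cos(225) - -4*sin(225) = 9.8995
y' = -18*sin(225) + -4*cos(225) = 15.5563
z' = -20

(9.8995, 15.5563, -20)


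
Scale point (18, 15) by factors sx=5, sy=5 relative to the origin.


Scaling: (x*sx, y*sy) = (18*5, 15*5) = (90, 75)

(90, 75)


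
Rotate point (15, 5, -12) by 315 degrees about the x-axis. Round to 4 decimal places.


x' = 15
y' = 5*cos(315) - -12*sin(315) = -4.9497
z' = 5*sin(315) + -12*cos(315) = -12.0208

(15, -4.9497, -12.0208)


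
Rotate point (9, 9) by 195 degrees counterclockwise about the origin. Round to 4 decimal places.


x' = 9*cos(195) - 9*sin(195) = -6.364
y' = 9*sin(195) + 9*cos(195) = -11.0227

(-6.364, -11.0227)


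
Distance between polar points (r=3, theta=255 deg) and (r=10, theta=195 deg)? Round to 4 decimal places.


d = sqrt(r1^2 + r2^2 - 2*r1*r2*cos(t2-t1))
d = sqrt(3^2 + 10^2 - 2*3*10*cos(195-255)) = 8.8882

8.8882


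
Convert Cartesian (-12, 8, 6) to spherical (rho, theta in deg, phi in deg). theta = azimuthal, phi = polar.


rho = sqrt((-12)^2 + 8^2 + 6^2) = 15.6205
theta = atan2(8, -12) = 146.3099 deg
phi = acos(6/15.6205) = 67.4115 deg

rho = 15.6205, theta = 146.3099 deg, phi = 67.4115 deg


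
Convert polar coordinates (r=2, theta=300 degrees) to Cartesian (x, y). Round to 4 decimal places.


x = 2 * cos(300) = 1
y = 2 * sin(300) = -1.7321

(1, -1.7321)


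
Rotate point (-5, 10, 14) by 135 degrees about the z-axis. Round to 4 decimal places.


x' = -5*cos(135) - 10*sin(135) = -3.5355
y' = -5*sin(135) + 10*cos(135) = -10.6066
z' = 14

(-3.5355, -10.6066, 14)


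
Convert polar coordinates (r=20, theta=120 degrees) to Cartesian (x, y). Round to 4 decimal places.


x = 20 * cos(120) = -10
y = 20 * sin(120) = 17.3205

(-10, 17.3205)


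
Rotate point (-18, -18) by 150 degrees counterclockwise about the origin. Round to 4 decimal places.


x' = -18*cos(150) - -18*sin(150) = 24.5885
y' = -18*sin(150) + -18*cos(150) = 6.5885

(24.5885, 6.5885)


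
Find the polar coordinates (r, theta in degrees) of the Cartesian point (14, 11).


r = sqrt(14^2 + 11^2) = 17.8045
theta = atan2(11, 14) = 38.1572 degrees

r = 17.8045, theta = 38.1572 degrees


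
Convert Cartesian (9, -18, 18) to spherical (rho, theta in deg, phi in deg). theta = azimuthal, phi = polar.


rho = sqrt(9^2 + (-18)^2 + 18^2) = 27
theta = atan2(-18, 9) = 296.5651 deg
phi = acos(18/27) = 48.1897 deg

rho = 27, theta = 296.5651 deg, phi = 48.1897 deg


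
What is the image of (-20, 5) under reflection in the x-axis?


Reflection across x-axis: (x, y) -> (x, -y)
(-20, 5) -> (-20, -5)

(-20, -5)


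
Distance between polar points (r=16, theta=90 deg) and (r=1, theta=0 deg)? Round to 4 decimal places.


d = sqrt(r1^2 + r2^2 - 2*r1*r2*cos(t2-t1))
d = sqrt(16^2 + 1^2 - 2*16*1*cos(0-90)) = 16.0312

16.0312


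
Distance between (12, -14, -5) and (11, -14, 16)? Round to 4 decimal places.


d = sqrt((11-12)^2 + (-14--14)^2 + (16--5)^2) = 21.0238

21.0238


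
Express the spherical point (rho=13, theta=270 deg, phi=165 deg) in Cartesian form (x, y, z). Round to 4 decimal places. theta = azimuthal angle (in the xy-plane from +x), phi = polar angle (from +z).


x = 13 * sin(165) * cos(270) = 0
y = 13 * sin(165) * sin(270) = -3.3646
z = 13 * cos(165) = -12.557

(0, -3.3646, -12.557)


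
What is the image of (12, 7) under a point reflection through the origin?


Reflection through origin: (x, y) -> (-x, -y)
(12, 7) -> (-12, -7)

(-12, -7)


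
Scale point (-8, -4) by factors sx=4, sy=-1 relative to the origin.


Scaling: (x*sx, y*sy) = (-8*4, -4*-1) = (-32, 4)

(-32, 4)


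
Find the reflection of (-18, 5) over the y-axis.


Reflection across y-axis: (x, y) -> (-x, y)
(-18, 5) -> (18, 5)

(18, 5)


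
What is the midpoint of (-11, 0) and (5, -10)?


Midpoint = ((-11+5)/2, (0+-10)/2) = (-3, -5)

(-3, -5)


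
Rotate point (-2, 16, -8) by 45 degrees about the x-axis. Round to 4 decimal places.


x' = -2
y' = 16*cos(45) - -8*sin(45) = 16.9706
z' = 16*sin(45) + -8*cos(45) = 5.6569

(-2, 16.9706, 5.6569)


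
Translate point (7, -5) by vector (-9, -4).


Translation: (x+dx, y+dy) = (7+-9, -5+-4) = (-2, -9)

(-2, -9)


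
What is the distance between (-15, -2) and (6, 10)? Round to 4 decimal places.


d = sqrt((6--15)^2 + (10--2)^2) = 24.1868

24.1868


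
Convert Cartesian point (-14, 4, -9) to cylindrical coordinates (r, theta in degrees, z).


r = sqrt((-14)^2 + 4^2) = 14.5602
theta = atan2(4, -14) = 164.0546 deg
z = -9

r = 14.5602, theta = 164.0546 deg, z = -9


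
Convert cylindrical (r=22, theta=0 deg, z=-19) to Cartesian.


x = 22 * cos(0) = 22
y = 22 * sin(0) = 0
z = -19

(22, 0, -19)


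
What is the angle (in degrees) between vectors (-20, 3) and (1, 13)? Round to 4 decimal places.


dot = -20*1 + 3*13 = 19
|u| = 20.2237, |v| = 13.0384
cos(angle) = 0.0721
angle = 85.8679 degrees

85.8679 degrees


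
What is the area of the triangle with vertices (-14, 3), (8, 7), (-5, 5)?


Area = |x1(y2-y3) + x2(y3-y1) + x3(y1-y2)| / 2
= |-14*(7-5) + 8*(5-3) + -5*(3-7)| / 2
= 4

4


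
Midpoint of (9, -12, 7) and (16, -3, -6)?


Midpoint = ((9+16)/2, (-12+-3)/2, (7+-6)/2) = (12.5, -7.5, 0.5)

(12.5, -7.5, 0.5)


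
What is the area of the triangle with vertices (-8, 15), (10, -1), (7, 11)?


Area = |x1(y2-y3) + x2(y3-y1) + x3(y1-y2)| / 2
= |-8*(-1-11) + 10*(11-15) + 7*(15--1)| / 2
= 84

84


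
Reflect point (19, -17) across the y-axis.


Reflection across y-axis: (x, y) -> (-x, y)
(19, -17) -> (-19, -17)

(-19, -17)


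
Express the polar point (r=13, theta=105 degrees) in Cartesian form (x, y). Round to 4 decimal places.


x = 13 * cos(105) = -3.3646
y = 13 * sin(105) = 12.557

(-3.3646, 12.557)


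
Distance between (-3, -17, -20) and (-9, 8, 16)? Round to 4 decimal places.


d = sqrt((-9--3)^2 + (8--17)^2 + (16--20)^2) = 44.238

44.238


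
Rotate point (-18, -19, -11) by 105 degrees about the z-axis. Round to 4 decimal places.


x' = -18*cos(105) - -19*sin(105) = 23.0113
y' = -18*sin(105) + -19*cos(105) = -12.4691
z' = -11

(23.0113, -12.4691, -11)


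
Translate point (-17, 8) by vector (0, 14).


Translation: (x+dx, y+dy) = (-17+0, 8+14) = (-17, 22)

(-17, 22)


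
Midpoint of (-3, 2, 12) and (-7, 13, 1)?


Midpoint = ((-3+-7)/2, (2+13)/2, (12+1)/2) = (-5, 7.5, 6.5)

(-5, 7.5, 6.5)


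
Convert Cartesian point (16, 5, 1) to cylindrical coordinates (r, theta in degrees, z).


r = sqrt(16^2 + 5^2) = 16.7631
theta = atan2(5, 16) = 17.354 deg
z = 1

r = 16.7631, theta = 17.354 deg, z = 1


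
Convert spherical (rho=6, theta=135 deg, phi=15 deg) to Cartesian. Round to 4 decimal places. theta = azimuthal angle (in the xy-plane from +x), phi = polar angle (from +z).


x = 6 * sin(15) * cos(135) = -1.0981
y = 6 * sin(15) * sin(135) = 1.0981
z = 6 * cos(15) = 5.7956

(-1.0981, 1.0981, 5.7956)


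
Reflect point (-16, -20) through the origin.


Reflection through origin: (x, y) -> (-x, -y)
(-16, -20) -> (16, 20)

(16, 20)


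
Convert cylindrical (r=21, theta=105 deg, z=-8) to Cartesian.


x = 21 * cos(105) = -5.4352
y = 21 * sin(105) = 20.2844
z = -8

(-5.4352, 20.2844, -8)


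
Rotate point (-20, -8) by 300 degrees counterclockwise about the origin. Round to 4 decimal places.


x' = -20*cos(300) - -8*sin(300) = -16.9282
y' = -20*sin(300) + -8*cos(300) = 13.3205

(-16.9282, 13.3205)


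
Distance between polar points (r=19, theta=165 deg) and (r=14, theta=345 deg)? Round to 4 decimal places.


d = sqrt(r1^2 + r2^2 - 2*r1*r2*cos(t2-t1))
d = sqrt(19^2 + 14^2 - 2*19*14*cos(345-165)) = 33

33


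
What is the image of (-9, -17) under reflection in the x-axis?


Reflection across x-axis: (x, y) -> (x, -y)
(-9, -17) -> (-9, 17)

(-9, 17)


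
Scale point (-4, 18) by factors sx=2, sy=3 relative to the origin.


Scaling: (x*sx, y*sy) = (-4*2, 18*3) = (-8, 54)

(-8, 54)


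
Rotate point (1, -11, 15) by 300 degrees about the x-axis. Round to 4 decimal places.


x' = 1
y' = -11*cos(300) - 15*sin(300) = 7.4904
z' = -11*sin(300) + 15*cos(300) = 17.0263

(1, 7.4904, 17.0263)


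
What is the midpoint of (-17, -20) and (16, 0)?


Midpoint = ((-17+16)/2, (-20+0)/2) = (-0.5, -10)

(-0.5, -10)


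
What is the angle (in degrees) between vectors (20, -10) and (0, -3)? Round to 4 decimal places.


dot = 20*0 + -10*-3 = 30
|u| = 22.3607, |v| = 3
cos(angle) = 0.4472
angle = 63.4349 degrees

63.4349 degrees


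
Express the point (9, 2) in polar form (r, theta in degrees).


r = sqrt(9^2 + 2^2) = 9.2195
theta = atan2(2, 9) = 12.5288 degrees

r = 9.2195, theta = 12.5288 degrees


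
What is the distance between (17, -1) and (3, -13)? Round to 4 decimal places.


d = sqrt((3-17)^2 + (-13--1)^2) = 18.4391

18.4391


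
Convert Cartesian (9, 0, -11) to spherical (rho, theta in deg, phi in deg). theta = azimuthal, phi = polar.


rho = sqrt(9^2 + 0^2 + (-11)^2) = 14.2127
theta = atan2(0, 9) = 0 deg
phi = acos(-11/14.2127) = 140.7106 deg

rho = 14.2127, theta = 0 deg, phi = 140.7106 deg


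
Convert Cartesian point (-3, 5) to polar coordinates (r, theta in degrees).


r = sqrt((-3)^2 + 5^2) = 5.831
theta = atan2(5, -3) = 120.9638 degrees

r = 5.831, theta = 120.9638 degrees


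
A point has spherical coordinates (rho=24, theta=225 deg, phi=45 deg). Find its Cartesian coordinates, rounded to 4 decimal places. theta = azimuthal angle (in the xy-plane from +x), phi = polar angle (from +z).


x = 24 * sin(45) * cos(225) = -12
y = 24 * sin(45) * sin(225) = -12
z = 24 * cos(45) = 16.9706

(-12, -12, 16.9706)


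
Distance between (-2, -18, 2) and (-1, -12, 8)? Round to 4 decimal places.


d = sqrt((-1--2)^2 + (-12--18)^2 + (8-2)^2) = 8.544

8.544
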